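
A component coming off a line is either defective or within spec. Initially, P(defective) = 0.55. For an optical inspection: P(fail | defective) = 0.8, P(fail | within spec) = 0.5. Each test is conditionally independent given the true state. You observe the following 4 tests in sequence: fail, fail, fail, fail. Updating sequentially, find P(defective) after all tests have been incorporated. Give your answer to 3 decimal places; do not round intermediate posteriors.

0.889

After 'fail': P(defective) = 0.8·0.5500 / (0.8·0.5500 + 0.5·0.4500) ≈ 0.6617
After 'fail': P(defective) = 0.8·0.6617 / (0.8·0.6617 + 0.5·0.3383) ≈ 0.7578
After 'fail': P(defective) = 0.8·0.7578 / (0.8·0.7578 + 0.5·0.2422) ≈ 0.8335
After 'fail': P(defective) = 0.8·0.8335 / (0.8·0.8335 + 0.5·0.1665) ≈ 0.8890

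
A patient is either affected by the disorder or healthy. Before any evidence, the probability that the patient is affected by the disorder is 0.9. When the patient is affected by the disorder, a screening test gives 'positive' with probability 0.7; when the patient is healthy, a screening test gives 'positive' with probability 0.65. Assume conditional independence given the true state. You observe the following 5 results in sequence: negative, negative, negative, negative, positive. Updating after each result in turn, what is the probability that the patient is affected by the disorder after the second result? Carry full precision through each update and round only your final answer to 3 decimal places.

Each posterior becomes the prior for the next update.
After 'negative': P(affected) = 0.3·0.9000 / (0.3·0.9000 + 0.35·0.1000) ≈ 0.8852
After 'negative': P(affected) = 0.3·0.8852 / (0.3·0.8852 + 0.35·0.1148) ≈ 0.8686

0.869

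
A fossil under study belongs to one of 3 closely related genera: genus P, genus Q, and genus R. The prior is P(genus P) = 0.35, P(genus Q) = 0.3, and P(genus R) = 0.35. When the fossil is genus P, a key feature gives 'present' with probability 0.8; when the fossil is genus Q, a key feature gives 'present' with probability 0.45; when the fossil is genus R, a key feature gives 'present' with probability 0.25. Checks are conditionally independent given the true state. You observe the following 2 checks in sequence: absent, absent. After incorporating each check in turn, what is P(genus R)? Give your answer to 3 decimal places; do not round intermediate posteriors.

0.653

After 'absent': normaliser = 0.2·0.3500 + 0.55·0.3000 + 0.75·0.3500; P(genus P) ≈ 0.1407, P(genus Q) ≈ 0.3317, P(genus R) ≈ 0.5276
After 'absent': normaliser = 0.2·0.1407 + 0.55·0.3317 + 0.75·0.5276; P(genus P) ≈ 0.0464, P(genus Q) ≈ 0.3009, P(genus R) ≈ 0.6527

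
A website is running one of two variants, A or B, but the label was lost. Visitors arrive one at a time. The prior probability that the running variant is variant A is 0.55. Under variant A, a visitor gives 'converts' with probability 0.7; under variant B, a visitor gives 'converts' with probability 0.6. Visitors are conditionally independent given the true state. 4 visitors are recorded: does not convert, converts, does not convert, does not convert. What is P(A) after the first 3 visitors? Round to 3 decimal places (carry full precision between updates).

After 'does not convert': P(A) = 0.3·0.5500 / (0.3·0.5500 + 0.4·0.4500) ≈ 0.4783
After 'converts': P(A) = 0.7·0.4783 / (0.7·0.4783 + 0.6·0.5217) ≈ 0.5168
After 'does not convert': P(A) = 0.3·0.5168 / (0.3·0.5168 + 0.4·0.4832) ≈ 0.4451

0.445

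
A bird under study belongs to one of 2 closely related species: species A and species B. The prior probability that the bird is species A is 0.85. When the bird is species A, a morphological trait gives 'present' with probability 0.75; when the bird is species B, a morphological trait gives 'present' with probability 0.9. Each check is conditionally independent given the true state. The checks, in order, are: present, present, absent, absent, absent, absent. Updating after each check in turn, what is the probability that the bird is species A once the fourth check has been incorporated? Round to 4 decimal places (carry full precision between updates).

After 'present': P(species A) = 0.75·0.8500 / (0.75·0.8500 + 0.9·0.1500) ≈ 0.8252
After 'present': P(species A) = 0.75·0.8252 / (0.75·0.8252 + 0.9·0.1748) ≈ 0.7974
After 'absent': P(species A) = 0.25·0.7974 / (0.25·0.7974 + 0.1·0.2026) ≈ 0.9077
After 'absent': P(species A) = 0.25·0.9077 / (0.25·0.9077 + 0.1·0.0923) ≈ 0.9609

0.9609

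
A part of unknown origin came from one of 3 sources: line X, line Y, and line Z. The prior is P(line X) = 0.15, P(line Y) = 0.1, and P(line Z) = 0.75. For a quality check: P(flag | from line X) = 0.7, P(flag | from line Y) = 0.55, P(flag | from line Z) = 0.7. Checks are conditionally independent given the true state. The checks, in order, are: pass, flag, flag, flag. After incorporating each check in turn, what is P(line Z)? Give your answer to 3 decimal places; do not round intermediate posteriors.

Each posterior becomes the prior for the next update.
After 'pass': normaliser = 0.3·0.1500 + 0.45·0.1000 + 0.3·0.7500; P(line X) ≈ 0.1429, P(line Y) ≈ 0.1429, P(line Z) ≈ 0.7143
After 'flag': normaliser = 0.7·0.1429 + 0.55·0.1429 + 0.7·0.7143; P(line X) ≈ 0.1474, P(line Y) ≈ 0.1158, P(line Z) ≈ 0.7368
After 'flag': normaliser = 0.7·0.1474 + 0.55·0.1158 + 0.7·0.7368; P(line X) ≈ 0.1511, P(line Y) ≈ 0.0933, P(line Z) ≈ 0.7556
After 'flag': normaliser = 0.7·0.1511 + 0.55·0.0933 + 0.7·0.7556; P(line X) ≈ 0.1542, P(line Y) ≈ 0.0748, P(line Z) ≈ 0.7710

0.771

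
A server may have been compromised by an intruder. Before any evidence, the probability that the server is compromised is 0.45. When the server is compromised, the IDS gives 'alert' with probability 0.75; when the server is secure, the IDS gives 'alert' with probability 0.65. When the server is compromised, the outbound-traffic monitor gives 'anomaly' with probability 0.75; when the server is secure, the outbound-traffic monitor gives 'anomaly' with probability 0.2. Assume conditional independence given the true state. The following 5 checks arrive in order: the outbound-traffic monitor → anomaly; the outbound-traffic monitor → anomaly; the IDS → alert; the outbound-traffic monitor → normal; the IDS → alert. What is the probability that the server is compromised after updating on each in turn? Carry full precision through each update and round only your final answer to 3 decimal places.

After the outbound-traffic monitor='anomaly': P(compromised) = 0.75·0.4500 / (0.75·0.4500 + 0.2·0.5500) ≈ 0.7542
After the outbound-traffic monitor='anomaly': P(compromised) = 0.75·0.7542 / (0.75·0.7542 + 0.2·0.2458) ≈ 0.9200
After the IDS='alert': P(compromised) = 0.75·0.9200 / (0.75·0.9200 + 0.65·0.0800) ≈ 0.9300
After the outbound-traffic monitor='normal': P(compromised) = 0.25·0.9300 / (0.25·0.9300 + 0.8·0.0700) ≈ 0.8058
After the IDS='alert': P(compromised) = 0.75·0.8058 / (0.75·0.8058 + 0.65·0.1942) ≈ 0.8272

0.827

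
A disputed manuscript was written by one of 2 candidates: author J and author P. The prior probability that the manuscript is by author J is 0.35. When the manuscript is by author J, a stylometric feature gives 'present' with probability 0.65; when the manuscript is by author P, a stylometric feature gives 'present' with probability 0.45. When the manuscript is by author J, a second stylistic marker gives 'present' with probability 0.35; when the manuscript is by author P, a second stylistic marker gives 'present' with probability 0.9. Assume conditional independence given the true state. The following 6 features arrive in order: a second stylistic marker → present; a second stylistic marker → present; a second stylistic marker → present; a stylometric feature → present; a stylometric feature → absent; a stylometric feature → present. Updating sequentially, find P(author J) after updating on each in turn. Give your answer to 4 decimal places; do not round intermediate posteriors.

0.0404

Apply Bayes' rule sequentially, carrying P(author J) forward.
After a second stylistic marker='present': P(author J) = 0.35·0.3500 / (0.35·0.3500 + 0.9·0.6500) ≈ 0.1731
After a second stylistic marker='present': P(author J) = 0.35·0.1731 / (0.35·0.1731 + 0.9·0.8269) ≈ 0.0753
After a second stylistic marker='present': P(author J) = 0.35·0.0753 / (0.35·0.0753 + 0.9·0.9247) ≈ 0.0307
After a stylometric feature='present': P(author J) = 0.65·0.0307 / (0.65·0.0307 + 0.45·0.9693) ≈ 0.0437
After a stylometric feature='absent': P(author J) = 0.35·0.0437 / (0.35·0.0437 + 0.55·0.9563) ≈ 0.0283
After a stylometric feature='present': P(author J) = 0.65·0.0283 / (0.65·0.0283 + 0.45·0.9717) ≈ 0.0404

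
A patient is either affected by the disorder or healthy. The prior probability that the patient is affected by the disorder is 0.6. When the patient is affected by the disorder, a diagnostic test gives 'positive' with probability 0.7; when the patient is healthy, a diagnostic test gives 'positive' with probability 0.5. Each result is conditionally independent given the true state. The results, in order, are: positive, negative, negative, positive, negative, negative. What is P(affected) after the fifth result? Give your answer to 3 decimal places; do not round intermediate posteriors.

0.388

After 'positive': P(affected) = 0.7·0.6000 / (0.7·0.6000 + 0.5·0.4000) ≈ 0.6774
After 'negative': P(affected) = 0.3·0.6774 / (0.3·0.6774 + 0.5·0.3226) ≈ 0.5575
After 'negative': P(affected) = 0.3·0.5575 / (0.3·0.5575 + 0.5·0.4425) ≈ 0.4305
After 'positive': P(affected) = 0.7·0.4305 / (0.7·0.4305 + 0.5·0.5695) ≈ 0.5142
After 'negative': P(affected) = 0.3·0.5142 / (0.3·0.5142 + 0.5·0.4858) ≈ 0.3884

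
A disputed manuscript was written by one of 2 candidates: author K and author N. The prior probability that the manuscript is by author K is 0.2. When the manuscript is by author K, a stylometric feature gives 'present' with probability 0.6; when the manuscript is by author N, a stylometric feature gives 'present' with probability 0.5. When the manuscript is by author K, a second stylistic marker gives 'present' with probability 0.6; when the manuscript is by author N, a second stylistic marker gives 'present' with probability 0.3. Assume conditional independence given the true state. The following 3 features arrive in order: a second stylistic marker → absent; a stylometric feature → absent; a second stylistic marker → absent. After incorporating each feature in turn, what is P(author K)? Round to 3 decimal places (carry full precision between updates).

0.061

After a second stylistic marker='absent': P(author K) = 0.4·0.2000 / (0.4·0.2000 + 0.7·0.8000) ≈ 0.1250
After a stylometric feature='absent': P(author K) = 0.4·0.1250 / (0.4·0.1250 + 0.5·0.8750) ≈ 0.1026
After a second stylistic marker='absent': P(author K) = 0.4·0.1026 / (0.4·0.1026 + 0.7·0.8974) ≈ 0.0613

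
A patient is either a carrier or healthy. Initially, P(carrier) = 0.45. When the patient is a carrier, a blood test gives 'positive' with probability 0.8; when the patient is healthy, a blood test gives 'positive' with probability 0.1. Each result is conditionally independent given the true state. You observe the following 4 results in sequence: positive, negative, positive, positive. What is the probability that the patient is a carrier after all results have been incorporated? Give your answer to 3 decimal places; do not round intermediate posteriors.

0.989

Each posterior becomes the prior for the next update.
After 'positive': P(carrier) = 0.8·0.4500 / (0.8·0.4500 + 0.1·0.5500) ≈ 0.8675
After 'negative': P(carrier) = 0.2·0.8675 / (0.2·0.8675 + 0.9·0.1325) ≈ 0.5926
After 'positive': P(carrier) = 0.8·0.5926 / (0.8·0.5926 + 0.1·0.4074) ≈ 0.9209
After 'positive': P(carrier) = 0.8·0.9209 / (0.8·0.9209 + 0.1·0.0791) ≈ 0.9894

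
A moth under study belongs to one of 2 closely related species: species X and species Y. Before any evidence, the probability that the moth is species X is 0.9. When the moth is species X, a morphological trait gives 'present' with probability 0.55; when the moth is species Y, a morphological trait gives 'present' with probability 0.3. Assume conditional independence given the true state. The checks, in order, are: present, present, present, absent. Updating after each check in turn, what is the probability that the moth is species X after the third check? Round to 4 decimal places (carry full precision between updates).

After 'present': P(species X) = 0.55·0.9000 / (0.55·0.9000 + 0.3·0.1000) ≈ 0.9429
After 'present': P(species X) = 0.55·0.9429 / (0.55·0.9429 + 0.3·0.0571) ≈ 0.9680
After 'present': P(species X) = 0.55·0.9680 / (0.55·0.9680 + 0.3·0.0320) ≈ 0.9823

0.9823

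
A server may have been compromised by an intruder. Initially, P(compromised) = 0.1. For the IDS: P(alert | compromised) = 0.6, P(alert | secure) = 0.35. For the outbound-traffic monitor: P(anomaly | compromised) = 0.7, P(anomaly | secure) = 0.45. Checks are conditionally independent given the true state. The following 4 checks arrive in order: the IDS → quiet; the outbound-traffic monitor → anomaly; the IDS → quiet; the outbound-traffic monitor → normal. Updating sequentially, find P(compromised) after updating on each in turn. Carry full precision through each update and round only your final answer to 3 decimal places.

0.034

Apply Bayes' rule sequentially, carrying P(compromised) forward.
After the IDS='quiet': P(compromised) = 0.4·0.1000 / (0.4·0.1000 + 0.65·0.9000) ≈ 0.0640
After the outbound-traffic monitor='anomaly': P(compromised) = 0.7·0.0640 / (0.7·0.0640 + 0.45·0.9360) ≈ 0.0961
After the IDS='quiet': P(compromised) = 0.4·0.0961 / (0.4·0.0961 + 0.65·0.9039) ≈ 0.0614
After the outbound-traffic monitor='normal': P(compromised) = 0.3·0.0614 / (0.3·0.0614 + 0.55·0.9386) ≈ 0.0345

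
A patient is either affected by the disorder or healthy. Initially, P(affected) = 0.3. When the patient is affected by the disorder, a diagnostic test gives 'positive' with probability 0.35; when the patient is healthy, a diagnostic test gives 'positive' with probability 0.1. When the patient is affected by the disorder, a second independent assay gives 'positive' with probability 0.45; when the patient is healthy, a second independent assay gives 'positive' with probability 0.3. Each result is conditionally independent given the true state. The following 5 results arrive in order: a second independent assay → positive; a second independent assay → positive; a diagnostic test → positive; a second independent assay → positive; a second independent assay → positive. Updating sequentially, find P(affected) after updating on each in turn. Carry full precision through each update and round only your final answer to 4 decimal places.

After a second independent assay='positive': P(affected) = 0.45·0.3000 / (0.45·0.3000 + 0.3·0.7000) ≈ 0.3913
After a second independent assay='positive': P(affected) = 0.45·0.3913 / (0.45·0.3913 + 0.3·0.6087) ≈ 0.4909
After a diagnostic test='positive': P(affected) = 0.35·0.4909 / (0.35·0.4909 + 0.1·0.5091) ≈ 0.7714
After a second independent assay='positive': P(affected) = 0.45·0.7714 / (0.45·0.7714 + 0.3·0.2286) ≈ 0.8351
After a second independent assay='positive': P(affected) = 0.45·0.8351 / (0.45·0.8351 + 0.3·0.1649) ≈ 0.8836

0.8836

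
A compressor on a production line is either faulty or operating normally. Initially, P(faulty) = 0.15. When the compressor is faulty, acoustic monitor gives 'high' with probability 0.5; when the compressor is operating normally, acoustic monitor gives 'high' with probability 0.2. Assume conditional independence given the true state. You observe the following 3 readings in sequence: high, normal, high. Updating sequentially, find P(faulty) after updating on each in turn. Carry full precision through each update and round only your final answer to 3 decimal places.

0.408

Apply Bayes' rule sequentially, carrying P(faulty) forward.
After 'high': P(faulty) = 0.5·0.1500 / (0.5·0.1500 + 0.2·0.8500) ≈ 0.3061
After 'normal': P(faulty) = 0.5·0.3061 / (0.5·0.3061 + 0.8·0.6939) ≈ 0.2161
After 'high': P(faulty) = 0.5·0.2161 / (0.5·0.2161 + 0.2·0.7839) ≈ 0.4081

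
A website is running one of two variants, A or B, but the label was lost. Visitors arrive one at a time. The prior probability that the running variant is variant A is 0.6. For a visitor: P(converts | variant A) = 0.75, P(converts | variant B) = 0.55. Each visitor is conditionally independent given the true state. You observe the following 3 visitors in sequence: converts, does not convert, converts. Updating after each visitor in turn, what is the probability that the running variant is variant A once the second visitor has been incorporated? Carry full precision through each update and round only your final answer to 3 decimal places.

After 'converts': P(A) = 0.75·0.6000 / (0.75·0.6000 + 0.55·0.4000) ≈ 0.6716
After 'does not convert': P(A) = 0.25·0.6716 / (0.25·0.6716 + 0.45·0.3284) ≈ 0.5319

0.532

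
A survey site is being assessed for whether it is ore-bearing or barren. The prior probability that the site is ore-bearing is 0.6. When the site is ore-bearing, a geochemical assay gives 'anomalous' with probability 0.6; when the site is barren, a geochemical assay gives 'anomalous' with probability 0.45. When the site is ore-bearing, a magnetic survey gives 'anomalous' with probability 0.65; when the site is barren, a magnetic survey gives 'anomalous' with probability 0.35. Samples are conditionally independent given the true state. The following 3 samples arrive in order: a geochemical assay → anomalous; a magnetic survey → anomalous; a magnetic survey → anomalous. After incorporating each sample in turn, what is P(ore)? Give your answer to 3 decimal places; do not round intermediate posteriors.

0.873

After a geochemical assay='anomalous': P(ore) = 0.6·0.6000 / (0.6·0.6000 + 0.45·0.4000) ≈ 0.6667
After a magnetic survey='anomalous': P(ore) = 0.65·0.6667 / (0.65·0.6667 + 0.35·0.3333) ≈ 0.7879
After a magnetic survey='anomalous': P(ore) = 0.65·0.7879 / (0.65·0.7879 + 0.35·0.2121) ≈ 0.8734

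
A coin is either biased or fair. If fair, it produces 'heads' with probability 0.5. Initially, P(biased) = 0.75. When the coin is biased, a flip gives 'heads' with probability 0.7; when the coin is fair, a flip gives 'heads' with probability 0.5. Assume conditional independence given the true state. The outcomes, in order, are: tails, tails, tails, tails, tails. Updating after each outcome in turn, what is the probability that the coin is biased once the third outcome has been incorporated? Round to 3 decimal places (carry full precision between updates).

0.393

After 'tails': P(biased) = 0.3·0.7500 / (0.3·0.7500 + 0.5·0.2500) ≈ 0.6429
After 'tails': P(biased) = 0.3·0.6429 / (0.3·0.6429 + 0.5·0.3571) ≈ 0.5192
After 'tails': P(biased) = 0.3·0.5192 / (0.3·0.5192 + 0.5·0.4808) ≈ 0.3932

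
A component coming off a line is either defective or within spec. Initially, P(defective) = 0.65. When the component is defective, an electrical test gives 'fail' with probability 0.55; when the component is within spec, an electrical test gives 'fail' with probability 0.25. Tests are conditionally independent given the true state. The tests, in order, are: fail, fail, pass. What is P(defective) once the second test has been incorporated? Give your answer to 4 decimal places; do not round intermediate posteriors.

Apply Bayes' rule sequentially, carrying P(defective) forward.
After 'fail': P(defective) = 0.55·0.6500 / (0.55·0.6500 + 0.25·0.3500) ≈ 0.8034
After 'fail': P(defective) = 0.55·0.8034 / (0.55·0.8034 + 0.25·0.1966) ≈ 0.8999

0.8999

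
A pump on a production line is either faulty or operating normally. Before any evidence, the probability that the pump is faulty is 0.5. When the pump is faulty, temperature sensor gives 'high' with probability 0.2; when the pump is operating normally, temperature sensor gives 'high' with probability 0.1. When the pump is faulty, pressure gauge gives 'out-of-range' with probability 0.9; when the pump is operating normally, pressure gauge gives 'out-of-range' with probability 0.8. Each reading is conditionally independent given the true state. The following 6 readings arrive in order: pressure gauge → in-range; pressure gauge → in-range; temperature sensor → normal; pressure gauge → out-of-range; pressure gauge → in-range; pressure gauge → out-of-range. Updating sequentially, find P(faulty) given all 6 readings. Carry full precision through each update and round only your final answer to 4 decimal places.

0.1233

Each posterior becomes the prior for the next update.
After pressure gauge='in-range': P(faulty) = 0.1·0.5000 / (0.1·0.5000 + 0.2·0.5000) ≈ 0.3333
After pressure gauge='in-range': P(faulty) = 0.1·0.3333 / (0.1·0.3333 + 0.2·0.6667) ≈ 0.2000
After temperature sensor='normal': P(faulty) = 0.8·0.2000 / (0.8·0.2000 + 0.9·0.8000) ≈ 0.1818
After pressure gauge='out-of-range': P(faulty) = 0.9·0.1818 / (0.9·0.1818 + 0.8·0.8182) ≈ 0.2000
After pressure gauge='in-range': P(faulty) = 0.1·0.2000 / (0.1·0.2000 + 0.2·0.8000) ≈ 0.1111
After pressure gauge='out-of-range': P(faulty) = 0.9·0.1111 / (0.9·0.1111 + 0.8·0.8889) ≈ 0.1233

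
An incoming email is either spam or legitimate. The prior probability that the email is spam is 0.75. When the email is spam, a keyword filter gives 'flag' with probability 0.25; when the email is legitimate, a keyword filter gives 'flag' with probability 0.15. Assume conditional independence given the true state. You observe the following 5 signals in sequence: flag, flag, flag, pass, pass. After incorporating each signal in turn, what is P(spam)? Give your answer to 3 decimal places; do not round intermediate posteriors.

0.915

After 'flag': P(spam) = 0.25·0.7500 / (0.25·0.7500 + 0.15·0.2500) ≈ 0.8333
After 'flag': P(spam) = 0.25·0.8333 / (0.25·0.8333 + 0.15·0.1667) ≈ 0.8929
After 'flag': P(spam) = 0.25·0.8929 / (0.25·0.8929 + 0.15·0.1071) ≈ 0.9328
After 'pass': P(spam) = 0.75·0.9328 / (0.75·0.9328 + 0.85·0.0672) ≈ 0.9246
After 'pass': P(spam) = 0.75·0.9246 / (0.75·0.9246 + 0.85·0.0754) ≈ 0.9153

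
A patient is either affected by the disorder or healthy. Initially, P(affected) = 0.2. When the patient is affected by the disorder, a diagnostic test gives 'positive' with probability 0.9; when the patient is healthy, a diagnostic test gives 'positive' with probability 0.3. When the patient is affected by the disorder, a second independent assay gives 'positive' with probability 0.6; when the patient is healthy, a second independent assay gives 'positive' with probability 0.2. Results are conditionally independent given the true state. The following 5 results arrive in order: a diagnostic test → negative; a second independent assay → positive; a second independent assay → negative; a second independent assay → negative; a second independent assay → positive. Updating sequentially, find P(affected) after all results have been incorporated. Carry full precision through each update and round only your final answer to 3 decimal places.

After a diagnostic test='negative': P(affected) = 0.1·0.2000 / (0.1·0.2000 + 0.7·0.8000) ≈ 0.0345
After a second independent assay='positive': P(affected) = 0.6·0.0345 / (0.6·0.0345 + 0.2·0.9655) ≈ 0.0968
After a second independent assay='negative': P(affected) = 0.4·0.0968 / (0.4·0.0968 + 0.8·0.9032) ≈ 0.0508
After a second independent assay='negative': P(affected) = 0.4·0.0508 / (0.4·0.0508 + 0.8·0.9492) ≈ 0.0261
After a second independent assay='positive': P(affected) = 0.6·0.0261 / (0.6·0.0261 + 0.2·0.9739) ≈ 0.0744

0.074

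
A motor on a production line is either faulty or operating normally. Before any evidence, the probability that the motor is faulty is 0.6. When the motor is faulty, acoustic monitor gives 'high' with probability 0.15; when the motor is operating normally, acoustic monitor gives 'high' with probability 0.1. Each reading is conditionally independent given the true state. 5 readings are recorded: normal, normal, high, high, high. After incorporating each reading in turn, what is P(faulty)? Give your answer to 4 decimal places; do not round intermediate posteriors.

Apply Bayes' rule sequentially, carrying P(faulty) forward.
After 'normal': P(faulty) = 0.85·0.6000 / (0.85·0.6000 + 0.9·0.4000) ≈ 0.5862
After 'normal': P(faulty) = 0.85·0.5862 / (0.85·0.5862 + 0.9·0.4138) ≈ 0.5723
After 'high': P(faulty) = 0.15·0.5723 / (0.15·0.5723 + 0.1·0.4277) ≈ 0.6674
After 'high': P(faulty) = 0.15·0.6674 / (0.15·0.6674 + 0.1·0.3326) ≈ 0.7506
After 'high': P(faulty) = 0.15·0.7506 / (0.15·0.7506 + 0.1·0.2494) ≈ 0.8187

0.8187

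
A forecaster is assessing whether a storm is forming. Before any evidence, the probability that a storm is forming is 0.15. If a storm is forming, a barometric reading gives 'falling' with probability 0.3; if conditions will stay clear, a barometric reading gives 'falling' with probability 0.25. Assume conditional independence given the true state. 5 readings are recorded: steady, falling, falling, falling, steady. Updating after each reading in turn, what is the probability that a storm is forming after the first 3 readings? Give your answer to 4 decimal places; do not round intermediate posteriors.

After 'steady': P(storm) = 0.7·0.1500 / (0.7·0.1500 + 0.75·0.8500) ≈ 0.1414
After 'falling': P(storm) = 0.3·0.1414 / (0.3·0.1414 + 0.25·0.8586) ≈ 0.1650
After 'falling': P(storm) = 0.3·0.1650 / (0.3·0.1650 + 0.25·0.8350) ≈ 0.1917

0.1917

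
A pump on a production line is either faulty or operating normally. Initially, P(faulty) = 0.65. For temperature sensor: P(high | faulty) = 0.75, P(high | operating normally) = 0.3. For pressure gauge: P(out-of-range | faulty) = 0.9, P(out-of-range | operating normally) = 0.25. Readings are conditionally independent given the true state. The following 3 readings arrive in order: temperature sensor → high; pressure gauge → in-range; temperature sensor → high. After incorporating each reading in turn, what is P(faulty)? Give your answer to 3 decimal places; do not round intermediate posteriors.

After temperature sensor='high': P(faulty) = 0.75·0.6500 / (0.75·0.6500 + 0.3·0.3500) ≈ 0.8228
After pressure gauge='in-range': P(faulty) = 0.1·0.8228 / (0.1·0.8228 + 0.75·0.1772) ≈ 0.3824
After temperature sensor='high': P(faulty) = 0.75·0.3824 / (0.75·0.3824 + 0.3·0.6176) ≈ 0.6075

0.607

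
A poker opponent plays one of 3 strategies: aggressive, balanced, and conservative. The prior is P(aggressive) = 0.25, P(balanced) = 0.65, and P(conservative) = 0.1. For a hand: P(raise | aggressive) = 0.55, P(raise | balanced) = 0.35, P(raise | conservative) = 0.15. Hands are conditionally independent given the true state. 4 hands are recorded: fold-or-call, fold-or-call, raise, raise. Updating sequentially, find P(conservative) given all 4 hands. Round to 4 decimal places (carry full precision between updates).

0.0321

After 'fold-or-call': normaliser = 0.45·0.2500 + 0.65·0.6500 + 0.85·0.1000; P(aggressive) ≈ 0.1815, P(balanced) ≈ 0.6815, P(conservative) ≈ 0.1371
After 'fold-or-call': normaliser = 0.45·0.1815 + 0.65·0.6815 + 0.85·0.1371; P(aggressive) ≈ 0.1274, P(balanced) ≈ 0.6909, P(conservative) ≈ 0.1818
After 'raise': normaliser = 0.55·0.1274 + 0.35·0.6909 + 0.15·0.1818; P(aggressive) ≈ 0.2066, P(balanced) ≈ 0.7130, P(conservative) ≈ 0.0804
After 'raise': normaliser = 0.55·0.2066 + 0.35·0.7130 + 0.15·0.0804; P(aggressive) ≈ 0.3028, P(balanced) ≈ 0.6651, P(conservative) ≈ 0.0321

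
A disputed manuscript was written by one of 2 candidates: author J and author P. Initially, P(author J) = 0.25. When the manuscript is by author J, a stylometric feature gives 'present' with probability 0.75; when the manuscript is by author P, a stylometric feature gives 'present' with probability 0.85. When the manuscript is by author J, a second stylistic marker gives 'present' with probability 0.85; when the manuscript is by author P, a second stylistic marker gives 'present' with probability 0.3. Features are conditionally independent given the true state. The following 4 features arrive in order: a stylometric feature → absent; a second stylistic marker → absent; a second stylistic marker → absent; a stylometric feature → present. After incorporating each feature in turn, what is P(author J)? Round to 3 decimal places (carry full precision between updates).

After a stylometric feature='absent': P(author J) = 0.25·0.2500 / (0.25·0.2500 + 0.15·0.7500) ≈ 0.3571
After a second stylistic marker='absent': P(author J) = 0.15·0.3571 / (0.15·0.3571 + 0.7·0.6429) ≈ 0.1064
After a second stylistic marker='absent': P(author J) = 0.15·0.1064 / (0.15·0.1064 + 0.7·0.8936) ≈ 0.0249
After a stylometric feature='present': P(author J) = 0.75·0.0249 / (0.75·0.0249 + 0.85·0.9751) ≈ 0.0220

0.022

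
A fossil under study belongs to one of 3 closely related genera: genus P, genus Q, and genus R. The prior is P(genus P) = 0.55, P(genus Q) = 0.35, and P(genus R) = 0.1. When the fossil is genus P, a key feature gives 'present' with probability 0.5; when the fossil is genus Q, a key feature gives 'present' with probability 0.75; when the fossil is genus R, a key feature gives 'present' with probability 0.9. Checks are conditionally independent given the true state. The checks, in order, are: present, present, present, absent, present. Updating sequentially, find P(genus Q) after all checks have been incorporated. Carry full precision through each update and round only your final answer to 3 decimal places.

0.538

After 'present': normaliser = 0.5·0.5500 + 0.75·0.3500 + 0.9·0.1000; P(genus P) ≈ 0.4382, P(genus Q) ≈ 0.4183, P(genus R) ≈ 0.1434
After 'present': normaliser = 0.5·0.4382 + 0.75·0.4183 + 0.9·0.1434; P(genus P) ≈ 0.3310, P(genus Q) ≈ 0.4740, P(genus R) ≈ 0.1950
After 'present': normaliser = 0.5·0.3310 + 0.75·0.4740 + 0.9·0.1950; P(genus P) ≈ 0.2376, P(genus Q) ≈ 0.5104, P(genus R) ≈ 0.2520
After 'absent': normaliser = 0.5·0.2376 + 0.25·0.5104 + 0.1·0.2520; P(genus P) ≈ 0.4375, P(genus Q) ≈ 0.4698, P(genus R) ≈ 0.0928
After 'present': normaliser = 0.5·0.4375 + 0.75·0.4698 + 0.9·0.0928; P(genus P) ≈ 0.3342, P(genus Q) ≈ 0.5383, P(genus R) ≈ 0.1276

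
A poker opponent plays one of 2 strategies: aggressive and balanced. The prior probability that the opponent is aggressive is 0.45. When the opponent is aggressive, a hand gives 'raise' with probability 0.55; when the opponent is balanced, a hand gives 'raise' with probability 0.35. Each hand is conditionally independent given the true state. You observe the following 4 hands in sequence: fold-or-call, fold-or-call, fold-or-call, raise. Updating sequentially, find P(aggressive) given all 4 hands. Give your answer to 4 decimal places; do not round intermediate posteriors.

After 'fold-or-call': P(aggressive) = 0.45·0.4500 / (0.45·0.4500 + 0.65·0.5500) ≈ 0.3616
After 'fold-or-call': P(aggressive) = 0.45·0.3616 / (0.45·0.3616 + 0.65·0.6384) ≈ 0.2817
After 'fold-or-call': P(aggressive) = 0.45·0.2817 / (0.45·0.2817 + 0.65·0.7183) ≈ 0.2135
After 'raise': P(aggressive) = 0.55·0.2135 / (0.55·0.2135 + 0.35·0.7865) ≈ 0.2990

0.2990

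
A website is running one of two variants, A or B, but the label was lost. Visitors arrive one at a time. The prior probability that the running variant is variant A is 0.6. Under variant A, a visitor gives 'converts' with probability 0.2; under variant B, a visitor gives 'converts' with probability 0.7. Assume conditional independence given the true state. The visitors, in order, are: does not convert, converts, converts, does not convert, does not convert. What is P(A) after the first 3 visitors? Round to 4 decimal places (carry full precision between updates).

0.2462

After 'does not convert': P(A) = 0.8·0.6000 / (0.8·0.6000 + 0.3·0.4000) ≈ 0.8000
After 'converts': P(A) = 0.2·0.8000 / (0.2·0.8000 + 0.7·0.2000) ≈ 0.5333
After 'converts': P(A) = 0.2·0.5333 / (0.2·0.5333 + 0.7·0.4667) ≈ 0.2462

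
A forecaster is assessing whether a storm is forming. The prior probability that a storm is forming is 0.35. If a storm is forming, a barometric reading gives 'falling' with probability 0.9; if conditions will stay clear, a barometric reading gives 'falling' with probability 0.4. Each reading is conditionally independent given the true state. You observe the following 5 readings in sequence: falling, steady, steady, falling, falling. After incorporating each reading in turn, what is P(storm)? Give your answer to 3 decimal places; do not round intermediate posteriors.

0.146

After 'falling': P(storm) = 0.9·0.3500 / (0.9·0.3500 + 0.4·0.6500) ≈ 0.5478
After 'steady': P(storm) = 0.1·0.5478 / (0.1·0.5478 + 0.6·0.4522) ≈ 0.1680
After 'steady': P(storm) = 0.1·0.1680 / (0.1·0.1680 + 0.6·0.8320) ≈ 0.0326
After 'falling': P(storm) = 0.9·0.0326 / (0.9·0.0326 + 0.4·0.9674) ≈ 0.0704
After 'falling': P(storm) = 0.9·0.0704 / (0.9·0.0704 + 0.4·0.9296) ≈ 0.1456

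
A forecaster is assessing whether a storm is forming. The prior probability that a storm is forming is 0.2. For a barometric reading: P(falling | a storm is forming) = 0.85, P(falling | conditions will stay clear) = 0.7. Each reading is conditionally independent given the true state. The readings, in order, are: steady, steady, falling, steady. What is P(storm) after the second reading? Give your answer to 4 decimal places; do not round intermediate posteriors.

0.0588

After 'steady': P(storm) = 0.15·0.2000 / (0.15·0.2000 + 0.3·0.8000) ≈ 0.1111
After 'steady': P(storm) = 0.15·0.1111 / (0.15·0.1111 + 0.3·0.8889) ≈ 0.0588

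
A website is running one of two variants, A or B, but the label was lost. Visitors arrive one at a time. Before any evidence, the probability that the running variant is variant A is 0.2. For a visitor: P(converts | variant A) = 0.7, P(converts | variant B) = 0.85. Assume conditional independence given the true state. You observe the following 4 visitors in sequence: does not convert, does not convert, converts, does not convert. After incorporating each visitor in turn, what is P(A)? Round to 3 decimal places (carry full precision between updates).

Each posterior becomes the prior for the next update.
After 'does not convert': P(A) = 0.3·0.2000 / (0.3·0.2000 + 0.15·0.8000) ≈ 0.3333
After 'does not convert': P(A) = 0.3·0.3333 / (0.3·0.3333 + 0.15·0.6667) ≈ 0.5000
After 'converts': P(A) = 0.7·0.5000 / (0.7·0.5000 + 0.85·0.5000) ≈ 0.4516
After 'does not convert': P(A) = 0.3·0.4516 / (0.3·0.4516 + 0.15·0.5484) ≈ 0.6222

0.622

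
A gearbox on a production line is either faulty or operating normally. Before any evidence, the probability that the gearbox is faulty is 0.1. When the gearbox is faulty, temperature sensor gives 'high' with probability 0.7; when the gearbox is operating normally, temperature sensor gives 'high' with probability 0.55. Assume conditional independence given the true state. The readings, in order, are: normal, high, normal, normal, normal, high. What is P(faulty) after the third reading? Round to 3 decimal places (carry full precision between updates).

After 'normal': P(faulty) = 0.3·0.1000 / (0.3·0.1000 + 0.45·0.9000) ≈ 0.0690
After 'high': P(faulty) = 0.7·0.0690 / (0.7·0.0690 + 0.55·0.9310) ≈ 0.0862
After 'normal': P(faulty) = 0.3·0.0862 / (0.3·0.0862 + 0.45·0.9138) ≈ 0.0591

0.059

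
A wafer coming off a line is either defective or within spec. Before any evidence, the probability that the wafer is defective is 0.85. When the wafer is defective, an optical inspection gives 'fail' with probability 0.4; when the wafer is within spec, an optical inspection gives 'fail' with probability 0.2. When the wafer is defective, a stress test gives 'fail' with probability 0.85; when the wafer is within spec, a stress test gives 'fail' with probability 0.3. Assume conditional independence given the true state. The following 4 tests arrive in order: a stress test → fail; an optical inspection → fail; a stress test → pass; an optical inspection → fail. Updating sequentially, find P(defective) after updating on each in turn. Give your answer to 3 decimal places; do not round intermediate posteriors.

0.932

After a stress test='fail': P(defective) = 0.85·0.8500 / (0.85·0.8500 + 0.3·0.1500) ≈ 0.9414
After an optical inspection='fail': P(defective) = 0.4·0.9414 / (0.4·0.9414 + 0.2·0.0586) ≈ 0.9698
After a stress test='pass': P(defective) = 0.15·0.9698 / (0.15·0.9698 + 0.7·0.0302) ≈ 0.8731
After an optical inspection='fail': P(defective) = 0.4·0.8731 / (0.4·0.8731 + 0.2·0.1269) ≈ 0.9323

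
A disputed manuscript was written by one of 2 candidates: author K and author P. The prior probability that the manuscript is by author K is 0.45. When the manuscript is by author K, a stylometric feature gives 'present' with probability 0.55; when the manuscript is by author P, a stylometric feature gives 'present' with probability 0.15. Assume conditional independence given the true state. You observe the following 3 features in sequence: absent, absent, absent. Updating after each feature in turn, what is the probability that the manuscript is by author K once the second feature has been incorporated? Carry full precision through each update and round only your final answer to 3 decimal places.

0.187

Apply Bayes' rule sequentially, carrying P(author K) forward.
After 'absent': P(author K) = 0.45·0.4500 / (0.45·0.4500 + 0.85·0.5500) ≈ 0.3022
After 'absent': P(author K) = 0.45·0.3022 / (0.45·0.3022 + 0.85·0.6978) ≈ 0.1865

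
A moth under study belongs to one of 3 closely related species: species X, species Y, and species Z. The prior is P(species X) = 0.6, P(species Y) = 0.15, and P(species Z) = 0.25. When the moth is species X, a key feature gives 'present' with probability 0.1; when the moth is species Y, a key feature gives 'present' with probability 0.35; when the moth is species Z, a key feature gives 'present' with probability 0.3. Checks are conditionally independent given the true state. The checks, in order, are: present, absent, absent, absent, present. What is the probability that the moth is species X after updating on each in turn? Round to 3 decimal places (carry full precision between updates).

0.255

After 'present': normaliser = 0.1·0.6000 + 0.35·0.1500 + 0.3·0.2500; P(species X) ≈ 0.3200, P(species Y) ≈ 0.2800, P(species Z) ≈ 0.4000
After 'absent': normaliser = 0.9·0.3200 + 0.65·0.2800 + 0.7·0.4000; P(species X) ≈ 0.3840, P(species Y) ≈ 0.2427, P(species Z) ≈ 0.3733
After 'absent': normaliser = 0.9·0.3840 + 0.65·0.2427 + 0.7·0.3733; P(species X) ≈ 0.4520, P(species Y) ≈ 0.2063, P(species Z) ≈ 0.3418
After 'absent': normaliser = 0.9·0.4520 + 0.65·0.2063 + 0.7·0.3418; P(species X) ≈ 0.5214, P(species Y) ≈ 0.1719, P(species Z) ≈ 0.3067
After 'present': normaliser = 0.1·0.5214 + 0.35·0.1719 + 0.3·0.3067; P(species X) ≈ 0.2552, P(species Y) ≈ 0.2945, P(species Z) ≈ 0.4503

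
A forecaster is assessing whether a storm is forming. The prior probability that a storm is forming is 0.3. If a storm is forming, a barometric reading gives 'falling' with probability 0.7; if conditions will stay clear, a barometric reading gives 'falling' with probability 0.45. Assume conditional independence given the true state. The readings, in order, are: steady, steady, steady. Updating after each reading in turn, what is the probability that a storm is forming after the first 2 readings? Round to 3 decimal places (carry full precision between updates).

After 'steady': P(storm) = 0.3·0.3000 / (0.3·0.3000 + 0.55·0.7000) ≈ 0.1895
After 'steady': P(storm) = 0.3·0.1895 / (0.3·0.1895 + 0.55·0.8105) ≈ 0.1131

0.113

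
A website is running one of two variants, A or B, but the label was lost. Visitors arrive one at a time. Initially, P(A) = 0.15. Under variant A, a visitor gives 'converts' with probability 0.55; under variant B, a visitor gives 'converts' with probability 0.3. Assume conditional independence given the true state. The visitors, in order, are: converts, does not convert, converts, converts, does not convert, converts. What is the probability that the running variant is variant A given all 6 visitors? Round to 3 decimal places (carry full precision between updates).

0.452

Each posterior becomes the prior for the next update.
After 'converts': P(A) = 0.55·0.1500 / (0.55·0.1500 + 0.3·0.8500) ≈ 0.2444
After 'does not convert': P(A) = 0.45·0.2444 / (0.45·0.2444 + 0.7·0.7556) ≈ 0.1722
After 'converts': P(A) = 0.55·0.1722 / (0.55·0.1722 + 0.3·0.8278) ≈ 0.2760
After 'converts': P(A) = 0.55·0.2760 / (0.55·0.2760 + 0.3·0.7240) ≈ 0.4114
After 'does not convert': P(A) = 0.45·0.4114 / (0.45·0.4114 + 0.7·0.5886) ≈ 0.3101
After 'converts': P(A) = 0.55·0.3101 / (0.55·0.3101 + 0.3·0.6899) ≈ 0.4517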